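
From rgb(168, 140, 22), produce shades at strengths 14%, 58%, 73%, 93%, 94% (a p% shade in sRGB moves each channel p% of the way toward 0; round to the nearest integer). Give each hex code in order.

14%: (168 − 23.52 = 144.48→144, 140 − 19.6 = 120.4→120, 22 − 3.08 = 18.92→19) → #907813
58%: (168 − 97.44 = 70.56→71, 140 − 81.2 = 58.8→59, 22 − 12.76 = 9.24→9) → #473B09
73%: (168 − 122.64 = 45.36→45, 140 − 102.2 = 37.8→38, 22 − 16.06 = 5.94→6) → #2D2606
93%: (168 − 156.24 = 11.76→12, 140 − 130.2 = 9.8→10, 22 − 20.46 = 1.54→2) → #0C0A02
94%: (168 − 157.92 = 10.08→10, 140 − 131.6 = 8.4→8, 22 − 20.68 = 1.32→1) → #0A0801

#907813, #473B09, #2D2606, #0C0A02, #0A0801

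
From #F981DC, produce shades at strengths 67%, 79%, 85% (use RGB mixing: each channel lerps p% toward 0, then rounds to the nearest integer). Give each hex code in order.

#F981DC is rgb(249, 129, 220).
67%: (249 − 166.83 = 82.17→82, 129 − 86.43 = 42.57→43, 220 − 147.4 = 72.6→73) → #522B49
79%: (249 − 196.71 = 52.29→52, 129 − 101.91 = 27.09→27, 220 − 173.8 = 46.2→46) → #341B2E
85%: (249 − 211.65 = 37.35→37, 129 − 109.65 = 19.35→19, 220 − 187 = 33→33) → #251321

#522B49, #341B2E, #251321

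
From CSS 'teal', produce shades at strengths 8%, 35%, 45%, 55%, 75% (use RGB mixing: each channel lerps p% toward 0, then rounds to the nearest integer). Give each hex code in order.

CSS teal is rgb(0, 128, 128).
8%: (0→0, 128 − 10.24 = 117.76→118, 128 − 10.24 = 117.76→118) → #007676
35%: (0→0, 128 − 44.8 = 83.2→83, 128 − 44.8 = 83.2→83) → #005353
45%: (0→0, 128 − 57.6 = 70.4→70, 128 − 57.6 = 70.4→70) → #004646
55%: (0→0, 128 − 70.4 = 57.6→58, 128 − 70.4 = 57.6→58) → #003A3A
75%: (0→0, 128 − 96 = 32→32, 128 − 96 = 32→32) → #002020

#007676, #005353, #004646, #003A3A, #002020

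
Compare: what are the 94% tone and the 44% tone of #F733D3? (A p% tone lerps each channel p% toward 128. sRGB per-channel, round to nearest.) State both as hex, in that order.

#877B85, #C355AE

#F733D3 is rgb(247, 51, 211).
94% tone:
  R: 247 + 0.94×(128−247) = 247 − 111.86 = 135.14 → 135
  G: 51 + 72.38 = 123.38 → 123
  B: 211 + 0.94×(128−211) = 211 − 78.02 = 132.98 → 133
  → #877B85
44% tone:
  R: 247 + 0.44×(128−247) = 247 − 52.36 = 194.64 → 195
  G: 51 + 0.44×(128−51) = 51 + 33.88 = 84.88 → 85
  B: 211 + 0.44×(128−211) = 211 − 36.52 = 174.48 → 174
  → #C355AE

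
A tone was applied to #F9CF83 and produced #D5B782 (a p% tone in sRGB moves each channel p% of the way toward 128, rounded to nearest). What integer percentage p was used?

30%

#F9CF83 is rgb(249, 207, 131); #D5B782 is rgb(213, 183, 130).
On the R channel (widest range): 213 ≈ 249 + (p/100)(128 − 249), so p ≈ 100×(213 − 249)/(128 − 249) = -3600/-121 = 29.75.
p = 30 reproduces all three channels after rounding.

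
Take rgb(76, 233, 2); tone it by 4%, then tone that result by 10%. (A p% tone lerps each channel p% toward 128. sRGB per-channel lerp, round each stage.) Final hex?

#53DB13

A 4% tone moves each channel 4% toward 128:
  R: 76 + 2.08 = 78.08 → 78
  G: 233 − 4.2 = 228.8 → 229
  B: 2 + 0.04×(128−2) = 2 + 5.04 = 7.04 → 7
After the tone: rgb(78, 229, 7) = #4EE507.
Per channel, c → c + 0.1(128 − c):
  R: 78 + 0.1×(128−78) = 78 + 5 = 83 → 83
  G: 229 − 10.1 = 218.9 → 219
  B: 7 + 0.1×(128−7) = 7 + 12.1 = 19.1 → 19
rgb(83, 219, 19) = #53DB13.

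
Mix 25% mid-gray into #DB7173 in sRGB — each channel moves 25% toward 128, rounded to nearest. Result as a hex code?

#DB7173 is rgb(219, 113, 115).
A 25% tone moves each channel 25% toward 128:
  R: 219 + 0.25×(128−219) = 219 − 22.75 = 196.25 → 196
  G: 113 + 3.75 = 116.75 → 117
  B: 115 + 0.25×(128−115) = 115 + 3.25 = 118.25 → 118
rgb(196, 117, 118) = #C47576.

#C47576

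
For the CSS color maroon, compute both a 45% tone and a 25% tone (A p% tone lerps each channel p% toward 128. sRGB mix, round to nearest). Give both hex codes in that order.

CSS maroon is rgb(128, 0, 0).
45% tone:
  R: 128 + 0.45×(128−128) = 128 + 0 = 128 → 128
  G: 0 + 0.45×(128−0) = 0 + 57.6 = 57.6 → 58
  B: 0 + 57.6 = 57.6 → 58
  → #803a3a
25% tone:
  R: 128 + 0 = 128 → 128
  G: 0 + 32 = 32 → 32
  B: 0 + 0.25×(128−0) = 0 + 32 = 32 → 32
  → #802020

#803a3a, #802020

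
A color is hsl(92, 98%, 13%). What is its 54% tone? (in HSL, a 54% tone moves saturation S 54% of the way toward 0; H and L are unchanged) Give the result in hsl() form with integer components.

S moves 54% from 98 toward 0: 98 − 52.92 = 45.08 → 45.
H and L are unchanged.

hsl(92, 45%, 13%)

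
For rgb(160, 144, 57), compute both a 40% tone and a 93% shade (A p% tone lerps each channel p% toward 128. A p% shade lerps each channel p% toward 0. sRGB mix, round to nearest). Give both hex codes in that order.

40% tone:
  R: 160 + 0.4×(128−160) = 160 − 12.8 = 147.2 → 147
  G: 144 − 6.4 = 137.6 → 138
  B: 57 + 0.4×(128−57) = 57 + 28.4 = 85.4 → 85
  → #938a55
93% shade:
  R: 160 − 148.8 = 11.2 → 11
  G: 144 − 133.92 = 10.08 → 10
  B: 57 + 0.93×(0−57) = 57 − 53.01 = 3.99 → 4
  → #0b0a04

#938a55, #0b0a04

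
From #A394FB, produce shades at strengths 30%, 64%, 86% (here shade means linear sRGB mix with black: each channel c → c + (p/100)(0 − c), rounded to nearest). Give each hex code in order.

#A394FB is rgb(163, 148, 251).
30%: (163 − 48.9 = 114.1→114, 148 − 44.4 = 103.6→104, 251 − 75.3 = 175.7→176) → #7268B0
64%: (163 − 104.32 = 58.68→59, 148 − 94.72 = 53.28→53, 251 − 160.64 = 90.36→90) → #3B355A
86%: (163 − 140.18 = 22.82→23, 148 − 127.28 = 20.72→21, 251 − 215.86 = 35.14→35) → #171523

#7268B0, #3B355A, #171523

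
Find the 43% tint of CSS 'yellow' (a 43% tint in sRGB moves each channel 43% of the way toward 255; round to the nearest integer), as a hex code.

#FFFF6E

CSS yellow is rgb(255, 255, 0).
Lerp each channel 43% toward 255:
  R: 255 + 0 = 255 → 255
  G: 255 + 0.43×(255−255) = 255 + 0 = 255 → 255
  B: 0 + 0.43×(255−0) = 0 + 109.65 = 109.65 → 110
rgb(255, 255, 110) = #FFFF6E.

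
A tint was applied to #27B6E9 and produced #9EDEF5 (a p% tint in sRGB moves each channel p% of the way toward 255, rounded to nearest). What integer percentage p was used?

55%

#27B6E9 is rgb(39, 182, 233); #9EDEF5 is rgb(158, 222, 245).
On the R channel (widest range): 158 ≈ 39 + (p/100)(255 − 39), so p ≈ 100×(158 − 39)/(255 − 39) = 11900/216 = 55.09.
p = 55 reproduces all three channels after rounding.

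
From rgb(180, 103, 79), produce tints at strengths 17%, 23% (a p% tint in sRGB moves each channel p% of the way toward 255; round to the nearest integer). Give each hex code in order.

17%: (180 + 12.75 = 192.75→193, 103 + 25.84 = 128.84→129, 79 + 29.92 = 108.92→109) → #C1816D
23%: (180 + 17.25 = 197.25→197, 103 + 34.96 = 137.96→138, 79 + 40.48 = 119.48→119) → #C58A77

#C1816D, #C58A77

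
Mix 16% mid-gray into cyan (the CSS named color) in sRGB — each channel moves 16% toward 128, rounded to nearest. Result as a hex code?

#14EBEB

CSS cyan is rgb(0, 255, 255).
Lerp each channel 16% toward 128:
  R: 0 + 20.48 = 20.48 → 20
  G: 255 − 20.32 = 234.68 → 235
  B: 255 + 0.16×(128−255) = 255 − 20.32 = 234.68 → 235
rgb(20, 235, 235) = #14EBEB.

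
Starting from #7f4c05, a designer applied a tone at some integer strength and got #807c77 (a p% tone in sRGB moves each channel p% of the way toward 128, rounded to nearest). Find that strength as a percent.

#7f4c05 is rgb(127, 76, 5); #807c77 is rgb(128, 124, 119).
On the B channel (widest range): 119 ≈ 5 + (p/100)(128 − 5), so p ≈ 100×(119 − 5)/(128 − 5) = 11400/123 = 92.68.
p = 93 reproduces all three channels after rounding.

93%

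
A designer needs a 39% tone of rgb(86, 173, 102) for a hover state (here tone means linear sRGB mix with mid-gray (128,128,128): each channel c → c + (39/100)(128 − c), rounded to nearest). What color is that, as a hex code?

Per channel, c → c + 0.39(128 − c):
  R: 86 + 0.39×(128−86) = 86 + 16.38 = 102.38 → 102
  G: 173 + 0.39×(128−173) = 173 − 17.55 = 155.45 → 155
  B: 102 + 10.14 = 112.14 → 112
rgb(102, 155, 112) = #669B70.

#669B70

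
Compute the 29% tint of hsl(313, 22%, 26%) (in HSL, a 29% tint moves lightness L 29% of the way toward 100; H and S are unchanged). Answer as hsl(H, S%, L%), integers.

L moves 29% from 26 toward 100: 26 + 21.46 = 47.46 → 47.
H and S are unchanged.

hsl(313, 22%, 47%)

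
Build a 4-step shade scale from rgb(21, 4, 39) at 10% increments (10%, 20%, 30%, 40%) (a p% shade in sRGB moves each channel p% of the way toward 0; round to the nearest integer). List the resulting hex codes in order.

#130423, #11031F, #0F031B, #0D0217

10%: (21 − 2.1 = 18.9→19, 4→4, 39 − 3.9 = 35.1→35) → #130423
20%: (21 − 4.2 = 16.8→17, 4 − 0.8 = 3.2→3, 39 − 7.8 = 31.2→31) → #11031F
30%: (21 − 6.3 = 14.7→15, 4 − 1.2 = 2.8→3, 39 − 11.7 = 27.3→27) → #0F031B
40%: (21 − 8.4 = 12.6→13, 4 − 1.6 = 2.4→2, 39 − 15.6 = 23.4→23) → #0D0217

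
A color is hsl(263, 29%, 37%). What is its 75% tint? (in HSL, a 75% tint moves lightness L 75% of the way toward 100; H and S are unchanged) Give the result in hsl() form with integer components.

hsl(263, 29%, 84%)

L moves 75% from 37 toward 100: 37 + 47.25 = 84.25 → 84.
H and S are unchanged.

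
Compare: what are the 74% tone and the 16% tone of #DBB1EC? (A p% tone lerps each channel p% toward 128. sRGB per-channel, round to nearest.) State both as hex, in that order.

#988D9C, #CCA9DB

#DBB1EC is rgb(219, 177, 236).
74% tone:
  R: 219 + 0.74×(128−219) = 219 − 67.34 = 151.66 → 152
  G: 177 − 36.26 = 140.74 → 141
  B: 236 − 79.92 = 156.08 → 156
  → #988D9C
16% tone:
  R: 219 − 14.56 = 204.44 → 204
  G: 177 + 0.16×(128−177) = 177 − 7.84 = 169.16 → 169
  B: 236 + 0.16×(128−236) = 236 − 17.28 = 218.72 → 219
  → #CCA9DB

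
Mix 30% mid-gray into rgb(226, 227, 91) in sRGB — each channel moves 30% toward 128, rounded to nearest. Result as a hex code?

#C5C566

A 30% tone moves each channel 30% toward 128:
  R: 226 + 0.3×(128−226) = 226 − 29.4 = 196.6 → 197
  G: 227 + 0.3×(128−227) = 227 − 29.7 = 197.3 → 197
  B: 91 + 0.3×(128−91) = 91 + 11.1 = 102.1 → 102
rgb(197, 197, 102) = #C5C566.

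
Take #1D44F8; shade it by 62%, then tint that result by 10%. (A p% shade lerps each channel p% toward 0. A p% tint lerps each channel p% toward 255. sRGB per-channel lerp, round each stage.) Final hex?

#23316E

#1D44F8 is rgb(29, 68, 248).
Per channel, c → c + 0.62(0 − c):
  R: 29 − 17.98 = 11.02 → 11
  G: 68 − 42.16 = 25.84 → 26
  B: 248 + 0.62×(0−248) = 248 − 153.76 = 94.24 → 94
After the shade: rgb(11, 26, 94) = #0B1A5E.
Lerp each channel 10% toward 255:
  R: 11 + 24.4 = 35.4 → 35
  G: 26 + 0.1×(255−26) = 26 + 22.9 = 48.9 → 49
  B: 94 + 0.1×(255−94) = 94 + 16.1 = 110.1 → 110
rgb(35, 49, 110) = #23316E.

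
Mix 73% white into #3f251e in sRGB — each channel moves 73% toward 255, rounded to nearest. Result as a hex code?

#3f251e is rgb(63, 37, 30).
Per channel, c → c + 0.73(255 − c):
  R: 63 + 140.16 = 203.16 → 203
  G: 37 + 159.14 = 196.14 → 196
  B: 30 + 164.25 = 194.25 → 194
rgb(203, 196, 194) = #cbc4c2.

#cbc4c2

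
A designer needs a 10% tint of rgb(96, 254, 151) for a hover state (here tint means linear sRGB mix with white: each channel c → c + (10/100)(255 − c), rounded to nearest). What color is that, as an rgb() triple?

rgb(112, 254, 161)

A 10% tint moves each channel 10% toward 255:
  R: 96 + 15.9 = 111.9 → 112
  G: 254 + 0.1×(255−254) = 254 + 0.1 = 254.1 → 254
  B: 151 + 0.1×(255−151) = 151 + 10.4 = 161.4 → 161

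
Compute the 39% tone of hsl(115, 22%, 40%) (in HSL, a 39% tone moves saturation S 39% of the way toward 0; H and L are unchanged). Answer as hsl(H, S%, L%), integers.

S moves 39% from 22 toward 0: 22 − 8.58 = 13.42 → 13.
H and L are unchanged.

hsl(115, 13%, 40%)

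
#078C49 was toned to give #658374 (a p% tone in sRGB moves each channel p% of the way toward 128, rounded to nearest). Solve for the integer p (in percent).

#078C49 is rgb(7, 140, 73); #658374 is rgb(101, 131, 116).
On the R channel (widest range): 101 ≈ 7 + (p/100)(128 − 7), so p ≈ 100×(101 − 7)/(128 − 7) = 9400/121 = 77.69.
p = 78 reproduces all three channels after rounding.

78%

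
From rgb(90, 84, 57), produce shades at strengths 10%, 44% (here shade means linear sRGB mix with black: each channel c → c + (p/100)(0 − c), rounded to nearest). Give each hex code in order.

10%: (90 − 9 = 81→81, 84 − 8.4 = 75.6→76, 57 − 5.7 = 51.3→51) → #514c33
44%: (90 − 39.6 = 50.4→50, 84 − 36.96 = 47.04→47, 57 − 25.08 = 31.92→32) → #322f20

#514c33, #322f20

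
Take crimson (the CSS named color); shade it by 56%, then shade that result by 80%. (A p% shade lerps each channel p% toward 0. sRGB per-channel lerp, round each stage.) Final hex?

CSS crimson is rgb(220, 20, 60).
Per channel, c → c + 0.56(0 − c):
  R: 220 − 123.2 = 96.8 → 97
  G: 20 − 11.2 = 8.8 → 9
  B: 60 + 0.56×(0−60) = 60 − 33.6 = 26.4 → 26
After the shade: rgb(97, 9, 26) = #61091A.
Per channel, c → c + 0.8(0 − c):
  R: 97 − 77.6 = 19.4 → 19
  G: 9 − 7.2 = 1.8 → 2
  B: 26 − 20.8 = 5.2 → 5
rgb(19, 2, 5) = #130205.

#130205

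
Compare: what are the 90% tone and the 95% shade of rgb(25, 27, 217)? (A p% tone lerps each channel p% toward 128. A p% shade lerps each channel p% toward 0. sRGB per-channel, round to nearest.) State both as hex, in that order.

90% tone:
  R: 25 + 92.7 = 117.7 → 118
  G: 27 + 0.9×(128−27) = 27 + 90.9 = 117.9 → 118
  B: 217 + 0.9×(128−217) = 217 − 80.1 = 136.9 → 137
  → #767689
95% shade:
  R: 25 + 0.95×(0−25) = 25 − 23.75 = 1.25 → 1
  G: 27 + 0.95×(0−27) = 27 − 25.65 = 1.35 → 1
  B: 217 − 206.15 = 10.85 → 11
  → #01010b

#767689, #01010b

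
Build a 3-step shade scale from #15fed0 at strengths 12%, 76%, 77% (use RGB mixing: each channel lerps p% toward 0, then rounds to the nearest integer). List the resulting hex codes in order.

#12e0b7, #053d32, #053a30

#15fed0 is rgb(21, 254, 208).
12%: (21 − 2.52 = 18.48→18, 254 − 30.48 = 223.52→224, 208 − 24.96 = 183.04→183) → #12e0b7
76%: (21 − 15.96 = 5.04→5, 254 − 193.04 = 60.96→61, 208 − 158.08 = 49.92→50) → #053d32
77%: (21 − 16.17 = 4.83→5, 254 − 195.58 = 58.42→58, 208 − 160.16 = 47.84→48) → #053a30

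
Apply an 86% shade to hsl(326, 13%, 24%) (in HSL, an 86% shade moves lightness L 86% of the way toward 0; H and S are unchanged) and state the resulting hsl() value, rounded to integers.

L moves 86% from 24 toward 0: 24 − 20.64 = 3.36 → 3.
H and S are unchanged.

hsl(326, 13%, 3%)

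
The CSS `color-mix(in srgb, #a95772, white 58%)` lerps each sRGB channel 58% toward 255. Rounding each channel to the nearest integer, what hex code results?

#dbb8c4

#a95772 is rgb(169, 87, 114).
A 58% tint moves each channel 58% toward 255:
  R: 169 + 49.88 = 218.88 → 219
  G: 87 + 0.58×(255−87) = 87 + 97.44 = 184.44 → 184
  B: 114 + 81.78 = 195.78 → 196
rgb(219, 184, 196) = #dbb8c4.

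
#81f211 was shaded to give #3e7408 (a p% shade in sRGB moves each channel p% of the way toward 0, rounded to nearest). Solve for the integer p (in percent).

52%

#81f211 is rgb(129, 242, 17); #3e7408 is rgb(62, 116, 8).
On the G channel (widest range): 116 ≈ 242 + (p/100)(0 − 242), so p ≈ 100×(116 − 242)/(0 − 242) = -12600/-242 = 52.07.
p = 52 reproduces all three channels after rounding.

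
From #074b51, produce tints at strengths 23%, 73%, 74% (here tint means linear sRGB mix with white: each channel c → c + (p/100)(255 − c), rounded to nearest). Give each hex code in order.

#407479, #bcced0, #bfd0d2

#074b51 is rgb(7, 75, 81).
23%: (7 + 57.04 = 64.04→64, 75 + 41.4 = 116.4→116, 81 + 40.02 = 121.02→121) → #407479
73%: (7 + 181.04 = 188.04→188, 75 + 131.4 = 206.4→206, 81 + 127.02 = 208.02→208) → #bcced0
74%: (7 + 183.52 = 190.52→191, 75 + 133.2 = 208.2→208, 81 + 128.76 = 209.76→210) → #bfd0d2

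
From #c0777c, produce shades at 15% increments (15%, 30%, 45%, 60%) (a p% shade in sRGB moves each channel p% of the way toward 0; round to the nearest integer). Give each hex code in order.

#a36569, #865357, #6a4144, #4d3032

#c0777c is rgb(192, 119, 124).
15%: (192 − 28.8 = 163.2→163, 119 − 17.85 = 101.15→101, 124 − 18.6 = 105.4→105) → #a36569
30%: (192 − 57.6 = 134.4→134, 119 − 35.7 = 83.3→83, 124 − 37.2 = 86.8→87) → #865357
45%: (192 − 86.4 = 105.6→106, 119 − 53.55 = 65.45→65, 124 − 55.8 = 68.2→68) → #6a4144
60%: (192 − 115.2 = 76.8→77, 119 − 71.4 = 47.6→48, 124 − 74.4 = 49.6→50) → #4d3032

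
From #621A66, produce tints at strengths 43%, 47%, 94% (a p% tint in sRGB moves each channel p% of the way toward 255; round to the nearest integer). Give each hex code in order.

#621A66 is rgb(98, 26, 102).
43%: (98 + 67.51 = 165.51→166, 26 + 98.47 = 124.47→124, 102 + 65.79 = 167.79→168) → #A67CA8
47%: (98 + 73.79 = 171.79→172, 26 + 107.63 = 133.63→134, 102 + 71.91 = 173.91→174) → #AC86AE
94%: (98 + 147.58 = 245.58→246, 26 + 215.26 = 241.26→241, 102 + 143.82 = 245.82→246) → #F6F1F6

#A67CA8, #AC86AE, #F6F1F6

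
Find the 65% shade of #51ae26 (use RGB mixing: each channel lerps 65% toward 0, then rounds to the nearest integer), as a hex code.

#51ae26 is rgb(81, 174, 38).
Lerp each channel 65% toward 0:
  R: 81 + 0.65×(0−81) = 81 − 52.65 = 28.35 → 28
  G: 174 − 113.1 = 60.9 → 61
  B: 38 − 24.7 = 13.3 → 13
rgb(28, 61, 13) = #1c3d0d.

#1c3d0d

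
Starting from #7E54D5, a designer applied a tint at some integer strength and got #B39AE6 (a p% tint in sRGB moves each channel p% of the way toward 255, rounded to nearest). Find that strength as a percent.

#7E54D5 is rgb(126, 84, 213); #B39AE6 is rgb(179, 154, 230).
On the G channel (widest range): 154 ≈ 84 + (p/100)(255 − 84), so p ≈ 100×(154 − 84)/(255 − 84) = 7000/171 = 40.94.
p = 41 reproduces all three channels after rounding.

41%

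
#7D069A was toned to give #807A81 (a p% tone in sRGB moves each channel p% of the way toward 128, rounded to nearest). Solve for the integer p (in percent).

#7D069A is rgb(125, 6, 154); #807A81 is rgb(128, 122, 129).
On the G channel (widest range): 122 ≈ 6 + (p/100)(128 − 6), so p ≈ 100×(122 − 6)/(128 − 6) = 11600/122 = 95.08.
p = 95 reproduces all three channels after rounding.

95%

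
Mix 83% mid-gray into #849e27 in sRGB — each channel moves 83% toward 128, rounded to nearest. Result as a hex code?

#818571

#849e27 is rgb(132, 158, 39).
Per channel, c → c + 0.83(128 − c):
  R: 132 + 0.83×(128−132) = 132 − 3.32 = 128.68 → 129
  G: 158 − 24.9 = 133.1 → 133
  B: 39 + 73.87 = 112.87 → 113
rgb(129, 133, 113) = #818571.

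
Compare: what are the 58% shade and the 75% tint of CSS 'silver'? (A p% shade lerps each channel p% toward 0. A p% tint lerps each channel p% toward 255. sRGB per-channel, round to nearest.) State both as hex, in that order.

#515151, #EFEFEF

CSS silver is rgb(192, 192, 192).
58% shade:
  R: 192 + 0.58×(0−192) = 192 − 111.36 = 80.64 → 81
  G: 192 + 0.58×(0−192) = 192 − 111.36 = 80.64 → 81
  B: 192 + 0.58×(0−192) = 192 − 111.36 = 80.64 → 81
  → #515151
75% tint:
  R: 192 + 0.75×(255−192) = 192 + 47.25 = 239.25 → 239
  G: 192 + 0.75×(255−192) = 192 + 47.25 = 239.25 → 239
  B: 192 + 0.75×(255−192) = 192 + 47.25 = 239.25 → 239
  → #EFEFEF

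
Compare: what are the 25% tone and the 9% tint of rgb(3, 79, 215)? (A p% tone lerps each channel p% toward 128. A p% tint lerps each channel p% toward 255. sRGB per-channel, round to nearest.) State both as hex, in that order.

#225bc1, #1a5fdb

25% tone:
  R: 3 + 0.25×(128−3) = 3 + 31.25 = 34.25 → 34
  G: 79 + 0.25×(128−79) = 79 + 12.25 = 91.25 → 91
  B: 215 − 21.75 = 193.25 → 193
  → #225bc1
9% tint:
  R: 3 + 0.09×(255−3) = 3 + 22.68 = 25.68 → 26
  G: 79 + 15.84 = 94.84 → 95
  B: 215 + 0.09×(255−215) = 215 + 3.6 = 218.6 → 219
  → #1a5fdb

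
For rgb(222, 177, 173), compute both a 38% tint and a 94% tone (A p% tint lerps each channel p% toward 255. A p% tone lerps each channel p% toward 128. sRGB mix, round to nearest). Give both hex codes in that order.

#ebcfcc, #868383

38% tint:
  R: 222 + 0.38×(255−222) = 222 + 12.54 = 234.54 → 235
  G: 177 + 0.38×(255−177) = 177 + 29.64 = 206.64 → 207
  B: 173 + 0.38×(255−173) = 173 + 31.16 = 204.16 → 204
  → #ebcfcc
94% tone:
  R: 222 + 0.94×(128−222) = 222 − 88.36 = 133.64 → 134
  G: 177 − 46.06 = 130.94 → 131
  B: 173 − 42.3 = 130.7 → 131
  → #868383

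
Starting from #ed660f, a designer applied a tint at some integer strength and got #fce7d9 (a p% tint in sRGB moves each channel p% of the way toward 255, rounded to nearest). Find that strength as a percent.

84%

#ed660f is rgb(237, 102, 15); #fce7d9 is rgb(252, 231, 217).
On the B channel (widest range): 217 ≈ 15 + (p/100)(255 − 15), so p ≈ 100×(217 − 15)/(255 − 15) = 20200/240 = 84.17.
p = 84 reproduces all three channels after rounding.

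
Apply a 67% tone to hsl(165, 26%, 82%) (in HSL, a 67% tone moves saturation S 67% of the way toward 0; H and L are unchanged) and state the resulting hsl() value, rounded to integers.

hsl(165, 9%, 82%)

S moves 67% from 26 toward 0: 26 − 17.42 = 8.58 → 9.
H and L are unchanged.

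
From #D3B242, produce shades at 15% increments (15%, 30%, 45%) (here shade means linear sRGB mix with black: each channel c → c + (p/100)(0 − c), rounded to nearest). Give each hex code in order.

#B39738, #947D2E, #746224

#D3B242 is rgb(211, 178, 66).
15%: (211 − 31.65 = 179.35→179, 178 − 26.7 = 151.3→151, 66 − 9.9 = 56.1→56) → #B39738
30%: (211 − 63.3 = 147.7→148, 178 − 53.4 = 124.6→125, 66 − 19.8 = 46.2→46) → #947D2E
45%: (211 − 94.95 = 116.05→116, 178 − 80.1 = 97.9→98, 66 − 29.7 = 36.3→36) → #746224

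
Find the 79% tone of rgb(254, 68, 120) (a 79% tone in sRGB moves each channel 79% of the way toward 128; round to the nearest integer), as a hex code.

Lerp each channel 79% toward 128:
  R: 254 − 99.54 = 154.46 → 154
  G: 68 + 0.79×(128−68) = 68 + 47.4 = 115.4 → 115
  B: 120 + 0.79×(128−120) = 120 + 6.32 = 126.32 → 126
rgb(154, 115, 126) = #9A737E.

#9A737E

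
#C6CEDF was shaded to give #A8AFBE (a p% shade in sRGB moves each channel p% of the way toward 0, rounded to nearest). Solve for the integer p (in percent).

15%

#C6CEDF is rgb(198, 206, 223); #A8AFBE is rgb(168, 175, 190).
On the B channel (widest range): 190 ≈ 223 + (p/100)(0 − 223), so p ≈ 100×(190 − 223)/(0 − 223) = -3300/-223 = 14.80.
p = 15 reproduces all three channels after rounding.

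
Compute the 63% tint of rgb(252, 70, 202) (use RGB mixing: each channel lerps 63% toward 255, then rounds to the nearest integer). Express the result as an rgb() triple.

A 63% tint moves each channel 63% toward 255:
  R: 252 + 0.63×(255−252) = 252 + 1.89 = 253.89 → 254
  G: 70 + 116.55 = 186.55 → 187
  B: 202 + 0.63×(255−202) = 202 + 33.39 = 235.39 → 235

rgb(254, 187, 235)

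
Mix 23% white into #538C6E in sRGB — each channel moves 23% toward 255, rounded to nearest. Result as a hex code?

#7BA68F

#538C6E is rgb(83, 140, 110).
A 23% tint moves each channel 23% toward 255:
  R: 83 + 0.23×(255−83) = 83 + 39.56 = 122.56 → 123
  G: 140 + 0.23×(255−140) = 140 + 26.45 = 166.45 → 166
  B: 110 + 0.23×(255−110) = 110 + 33.35 = 143.35 → 143
rgb(123, 166, 143) = #7BA68F.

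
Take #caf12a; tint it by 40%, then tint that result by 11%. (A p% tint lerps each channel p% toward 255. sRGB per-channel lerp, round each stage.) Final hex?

#e3f88d

#caf12a is rgb(202, 241, 42).
Per channel, c → c + 0.4(255 − c):
  R: 202 + 21.2 = 223.2 → 223
  G: 241 + 0.4×(255−241) = 241 + 5.6 = 246.6 → 247
  B: 42 + 85.2 = 127.2 → 127
After the tint: rgb(223, 247, 127) = #dff77f.
Lerp each channel 11% toward 255:
  R: 223 + 0.11×(255−223) = 223 + 3.52 = 226.52 → 227
  G: 247 + 0.11×(255−247) = 247 + 0.88 = 247.88 → 248
  B: 127 + 0.11×(255−127) = 127 + 14.08 = 141.08 → 141
rgb(227, 248, 141) = #e3f88d.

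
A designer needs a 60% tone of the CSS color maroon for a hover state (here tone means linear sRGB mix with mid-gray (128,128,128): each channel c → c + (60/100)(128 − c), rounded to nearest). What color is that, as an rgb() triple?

CSS maroon is rgb(128, 0, 0).
Per channel, c → c + 0.6(128 − c):
  R: 128 + 0.6×(128−128) = 128 + 0 = 128 → 128
  G: 0 + 0.6×(128−0) = 0 + 76.8 = 76.8 → 77
  B: 0 + 0.6×(128−0) = 0 + 76.8 = 76.8 → 77

rgb(128, 77, 77)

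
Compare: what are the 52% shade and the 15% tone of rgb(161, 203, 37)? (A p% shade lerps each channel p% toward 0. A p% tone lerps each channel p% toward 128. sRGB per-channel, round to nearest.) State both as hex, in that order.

52% shade:
  R: 161 + 0.52×(0−161) = 161 − 83.72 = 77.28 → 77
  G: 203 + 0.52×(0−203) = 203 − 105.56 = 97.44 → 97
  B: 37 − 19.24 = 17.76 → 18
  → #4D6112
15% tone:
  R: 161 + 0.15×(128−161) = 161 − 4.95 = 156.05 → 156
  G: 203 + 0.15×(128−203) = 203 − 11.25 = 191.75 → 192
  B: 37 + 13.65 = 50.65 → 51
  → #9CC033

#4D6112, #9CC033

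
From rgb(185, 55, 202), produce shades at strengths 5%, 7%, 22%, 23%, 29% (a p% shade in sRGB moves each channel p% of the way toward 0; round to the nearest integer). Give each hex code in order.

5%: (185 − 9.25 = 175.75→176, 55 − 2.75 = 52.25→52, 202 − 10.1 = 191.9→192) → #B034C0
7%: (185 − 12.95 = 172.05→172, 55 − 3.85 = 51.15→51, 202 − 14.14 = 187.86→188) → #AC33BC
22%: (185 − 40.7 = 144.3→144, 55 − 12.1 = 42.9→43, 202 − 44.44 = 157.56→158) → #902B9E
23%: (185 − 42.55 = 142.45→142, 55 − 12.65 = 42.35→42, 202 − 46.46 = 155.54→156) → #8E2A9C
29%: (185 − 53.65 = 131.35→131, 55 − 15.95 = 39.05→39, 202 − 58.58 = 143.42→143) → #83278F

#B034C0, #AC33BC, #902B9E, #8E2A9C, #83278F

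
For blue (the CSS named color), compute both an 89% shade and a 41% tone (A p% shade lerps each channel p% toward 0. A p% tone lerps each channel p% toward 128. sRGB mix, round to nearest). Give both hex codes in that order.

CSS blue is rgb(0, 0, 255).
89% shade:
  R: 0 + 0.89×(0−0) = 0 + 0 = 0 → 0
  G: 0 + 0.89×(0−0) = 0 + 0 = 0 → 0
  B: 255 − 226.95 = 28.05 → 28
  → #00001C
41% tone:
  R: 0 + 52.48 = 52.48 → 52
  G: 0 + 0.41×(128−0) = 0 + 52.48 = 52.48 → 52
  B: 255 + 0.41×(128−255) = 255 − 52.07 = 202.93 → 203
  → #3434CB

#00001C, #3434CB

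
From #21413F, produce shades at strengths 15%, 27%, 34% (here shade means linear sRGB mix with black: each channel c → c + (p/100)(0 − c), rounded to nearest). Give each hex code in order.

#1C3736, #182F2E, #162B2A

#21413F is rgb(33, 65, 63).
15%: (33 − 4.95 = 28.05→28, 65 − 9.75 = 55.25→55, 63 − 9.45 = 53.55→54) → #1C3736
27%: (33 − 8.91 = 24.09→24, 65 − 17.55 = 47.45→47, 63 − 17.01 = 45.99→46) → #182F2E
34%: (33 − 11.22 = 21.78→22, 65 − 22.1 = 42.9→43, 63 − 21.42 = 41.58→42) → #162B2A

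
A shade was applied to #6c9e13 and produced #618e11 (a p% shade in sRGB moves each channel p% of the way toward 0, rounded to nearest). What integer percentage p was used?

#6c9e13 is rgb(108, 158, 19); #618e11 is rgb(97, 142, 17).
On the G channel (widest range): 142 ≈ 158 + (p/100)(0 − 158), so p ≈ 100×(142 − 158)/(0 − 158) = -1600/-158 = 10.13.
p = 10 reproduces all three channels after rounding.

10%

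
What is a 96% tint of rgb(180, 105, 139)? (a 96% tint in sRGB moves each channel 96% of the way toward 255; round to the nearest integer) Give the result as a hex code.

#FCF9FA

Lerp each channel 96% toward 255:
  R: 180 + 72 = 252 → 252
  G: 105 + 144 = 249 → 249
  B: 139 + 111.36 = 250.36 → 250
rgb(252, 249, 250) = #FCF9FA.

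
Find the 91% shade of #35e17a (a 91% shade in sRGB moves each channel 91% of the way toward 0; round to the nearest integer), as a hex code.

#05140b

#35e17a is rgb(53, 225, 122).
A 91% shade moves each channel 91% toward 0:
  R: 53 + 0.91×(0−53) = 53 − 48.23 = 4.77 → 5
  G: 225 + 0.91×(0−225) = 225 − 204.75 = 20.25 → 20
  B: 122 − 111.02 = 10.98 → 11
rgb(5, 20, 11) = #05140b.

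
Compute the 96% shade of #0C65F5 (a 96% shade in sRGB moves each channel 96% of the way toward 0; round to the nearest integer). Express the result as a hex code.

#00040A

#0C65F5 is rgb(12, 101, 245).
Per channel, c → c + 0.96(0 − c):
  R: 12 − 11.52 = 0.48 → 0
  G: 101 − 96.96 = 4.04 → 4
  B: 245 + 0.96×(0−245) = 245 − 235.2 = 9.8 → 10
rgb(0, 4, 10) = #00040A.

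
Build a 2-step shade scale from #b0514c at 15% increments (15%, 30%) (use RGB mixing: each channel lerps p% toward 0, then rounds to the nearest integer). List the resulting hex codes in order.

#964541, #7b3935

#b0514c is rgb(176, 81, 76).
15%: (176 − 26.4 = 149.6→150, 81 − 12.15 = 68.85→69, 76 − 11.4 = 64.6→65) → #964541
30%: (176 − 52.8 = 123.2→123, 81 − 24.3 = 56.7→57, 76 − 22.8 = 53.2→53) → #7b3935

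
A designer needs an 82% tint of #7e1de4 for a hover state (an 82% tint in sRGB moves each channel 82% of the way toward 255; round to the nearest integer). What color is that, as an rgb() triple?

rgb(232, 214, 250)

#7e1de4 is rgb(126, 29, 228).
Per channel, c → c + 0.82(255 − c):
  R: 126 + 105.78 = 231.78 → 232
  G: 29 + 0.82×(255−29) = 29 + 185.32 = 214.32 → 214
  B: 228 + 0.82×(255−228) = 228 + 22.14 = 250.14 → 250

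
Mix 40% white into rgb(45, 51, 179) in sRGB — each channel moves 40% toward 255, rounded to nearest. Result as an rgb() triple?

A 40% tint moves each channel 40% toward 255:
  R: 45 + 84 = 129 → 129
  G: 51 + 0.4×(255−51) = 51 + 81.6 = 132.6 → 133
  B: 179 + 30.4 = 209.4 → 209

rgb(129, 133, 209)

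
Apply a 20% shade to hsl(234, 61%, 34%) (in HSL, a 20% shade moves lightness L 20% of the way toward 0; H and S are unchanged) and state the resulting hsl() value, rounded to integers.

L moves 20% from 34 toward 0: 34 − 6.8 = 27.2 → 27.
H and S are unchanged.

hsl(234, 61%, 27%)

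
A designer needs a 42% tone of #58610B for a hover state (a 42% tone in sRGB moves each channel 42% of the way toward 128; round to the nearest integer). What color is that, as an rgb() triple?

#58610B is rgb(88, 97, 11).
A 42% tone moves each channel 42% toward 128:
  R: 88 + 0.42×(128−88) = 88 + 16.8 = 104.8 → 105
  G: 97 + 0.42×(128−97) = 97 + 13.02 = 110.02 → 110
  B: 11 + 49.14 = 60.14 → 60

rgb(105, 110, 60)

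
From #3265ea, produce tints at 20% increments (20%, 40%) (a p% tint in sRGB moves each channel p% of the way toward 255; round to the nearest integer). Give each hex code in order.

#3265ea is rgb(50, 101, 234).
20%: (50 + 41 = 91→91, 101 + 30.8 = 131.8→132, 234 + 4.2 = 238.2→238) → #5b84ee
40%: (50 + 82 = 132→132, 101 + 61.6 = 162.6→163, 234 + 8.4 = 242.4→242) → #84a3f2

#5b84ee, #84a3f2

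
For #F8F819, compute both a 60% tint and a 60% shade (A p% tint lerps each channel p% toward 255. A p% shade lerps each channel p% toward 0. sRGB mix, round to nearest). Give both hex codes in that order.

#FCFCA3, #63630A

#F8F819 is rgb(248, 248, 25).
60% tint:
  R: 248 + 0.6×(255−248) = 248 + 4.2 = 252.2 → 252
  G: 248 + 0.6×(255−248) = 248 + 4.2 = 252.2 → 252
  B: 25 + 0.6×(255−25) = 25 + 138 = 163 → 163
  → #FCFCA3
60% shade:
  R: 248 + 0.6×(0−248) = 248 − 148.8 = 99.2 → 99
  G: 248 − 148.8 = 99.2 → 99
  B: 25 + 0.6×(0−25) = 25 − 15 = 10 → 10
  → #63630A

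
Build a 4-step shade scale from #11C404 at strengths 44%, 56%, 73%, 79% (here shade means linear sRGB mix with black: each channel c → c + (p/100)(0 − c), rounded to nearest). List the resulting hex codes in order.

#11C404 is rgb(17, 196, 4).
44%: (17 − 7.48 = 9.52→10, 196 − 86.24 = 109.76→110, 4 − 1.76 = 2.24→2) → #0A6E02
56%: (17 − 9.52 = 7.48→7, 196 − 109.76 = 86.24→86, 4 − 2.24 = 1.76→2) → #075602
73%: (17 − 12.41 = 4.59→5, 196 − 143.08 = 52.92→53, 4 − 2.92 = 1.08→1) → #053501
79%: (17 − 13.43 = 3.57→4, 196 − 154.84 = 41.16→41, 4 − 3.16 = 0.84→1) → #042901

#0A6E02, #075602, #053501, #042901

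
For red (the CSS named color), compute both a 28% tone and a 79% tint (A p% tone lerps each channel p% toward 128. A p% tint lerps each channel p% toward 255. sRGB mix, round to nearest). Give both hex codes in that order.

#db2424, #ffc9c9

CSS red is rgb(255, 0, 0).
28% tone:
  R: 255 − 35.56 = 219.44 → 219
  G: 0 + 35.84 = 35.84 → 36
  B: 0 + 35.84 = 35.84 → 36
  → #db2424
79% tint:
  R: 255 + 0 = 255 → 255
  G: 0 + 0.79×(255−0) = 0 + 201.45 = 201.45 → 201
  B: 0 + 0.79×(255−0) = 0 + 201.45 = 201.45 → 201
  → #ffc9c9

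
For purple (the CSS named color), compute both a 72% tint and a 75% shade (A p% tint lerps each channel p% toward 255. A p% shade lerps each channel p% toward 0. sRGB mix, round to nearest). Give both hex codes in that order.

CSS purple is rgb(128, 0, 128).
72% tint:
  R: 128 + 0.72×(255−128) = 128 + 91.44 = 219.44 → 219
  G: 0 + 183.6 = 183.6 → 184
  B: 128 + 0.72×(255−128) = 128 + 91.44 = 219.44 → 219
  → #dbb8db
75% shade:
  R: 128 − 96 = 32 → 32
  G: 0 + 0.75×(0−0) = 0 + 0 = 0 → 0
  B: 128 + 0.75×(0−128) = 128 − 96 = 32 → 32
  → #200020

#dbb8db, #200020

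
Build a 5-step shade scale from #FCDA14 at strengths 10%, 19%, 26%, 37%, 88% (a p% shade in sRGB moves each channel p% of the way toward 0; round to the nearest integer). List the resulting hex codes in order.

#E3C412, #CCB110, #BAA10F, #9F890D, #1E1A02

#FCDA14 is rgb(252, 218, 20).
10%: (252 − 25.2 = 226.8→227, 218 − 21.8 = 196.2→196, 20 − 2 = 18→18) → #E3C412
19%: (252 − 47.88 = 204.12→204, 218 − 41.42 = 176.58→177, 20 − 3.8 = 16.2→16) → #CCB110
26%: (252 − 65.52 = 186.48→186, 218 − 56.68 = 161.32→161, 20 − 5.2 = 14.8→15) → #BAA10F
37%: (252 − 93.24 = 158.76→159, 218 − 80.66 = 137.34→137, 20 − 7.4 = 12.6→13) → #9F890D
88%: (252 − 221.76 = 30.24→30, 218 − 191.84 = 26.16→26, 20 − 17.6 = 2.4→2) → #1E1A02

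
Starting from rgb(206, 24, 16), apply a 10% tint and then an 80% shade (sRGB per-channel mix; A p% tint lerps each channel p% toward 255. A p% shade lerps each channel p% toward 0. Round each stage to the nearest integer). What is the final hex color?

#2A0908

Lerp each channel 10% toward 255:
  R: 206 + 0.1×(255−206) = 206 + 4.9 = 210.9 → 211
  G: 24 + 23.1 = 47.1 → 47
  B: 16 + 0.1×(255−16) = 16 + 23.9 = 39.9 → 40
After the tint: rgb(211, 47, 40) = #D32F28.
Per channel, c → c + 0.8(0 − c):
  R: 211 − 168.8 = 42.2 → 42
  G: 47 + 0.8×(0−47) = 47 − 37.6 = 9.4 → 9
  B: 40 + 0.8×(0−40) = 40 − 32 = 8 → 8
rgb(42, 9, 8) = #2A0908.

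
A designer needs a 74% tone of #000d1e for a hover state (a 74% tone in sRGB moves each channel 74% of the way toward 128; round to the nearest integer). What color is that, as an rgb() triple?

#000d1e is rgb(0, 13, 30).
A 74% tone moves each channel 74% toward 128:
  R: 0 + 0.74×(128−0) = 0 + 94.72 = 94.72 → 95
  G: 13 + 0.74×(128−13) = 13 + 85.1 = 98.1 → 98
  B: 30 + 0.74×(128−30) = 30 + 72.52 = 102.52 → 103

rgb(95, 98, 103)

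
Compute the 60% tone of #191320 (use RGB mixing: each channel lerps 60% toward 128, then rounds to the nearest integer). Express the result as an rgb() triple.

#191320 is rgb(25, 19, 32).
Per channel, c → c + 0.6(128 − c):
  R: 25 + 0.6×(128−25) = 25 + 61.8 = 86.8 → 87
  G: 19 + 65.4 = 84.4 → 84
  B: 32 + 57.6 = 89.6 → 90

rgb(87, 84, 90)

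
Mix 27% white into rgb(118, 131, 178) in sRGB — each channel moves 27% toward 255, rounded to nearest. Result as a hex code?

#9BA4C7

Per channel, c → c + 0.27(255 − c):
  R: 118 + 0.27×(255−118) = 118 + 36.99 = 154.99 → 155
  G: 131 + 0.27×(255−131) = 131 + 33.48 = 164.48 → 164
  B: 178 + 0.27×(255−178) = 178 + 20.79 = 198.79 → 199
rgb(155, 164, 199) = #9BA4C7.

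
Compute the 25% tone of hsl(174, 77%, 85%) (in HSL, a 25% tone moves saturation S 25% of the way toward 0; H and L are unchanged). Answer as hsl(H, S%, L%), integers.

S moves 25% from 77 toward 0: 77 − 19.25 = 57.75 → 58.
H and L are unchanged.

hsl(174, 58%, 85%)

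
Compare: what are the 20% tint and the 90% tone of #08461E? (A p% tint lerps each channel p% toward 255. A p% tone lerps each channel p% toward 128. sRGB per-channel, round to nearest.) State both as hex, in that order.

#08461E is rgb(8, 70, 30).
20% tint:
  R: 8 + 49.4 = 57.4 → 57
  G: 70 + 0.2×(255−70) = 70 + 37 = 107 → 107
  B: 30 + 45 = 75 → 75
  → #396B4B
90% tone:
  R: 8 + 108 = 116 → 116
  G: 70 + 0.9×(128−70) = 70 + 52.2 = 122.2 → 122
  B: 30 + 0.9×(128−30) = 30 + 88.2 = 118.2 → 118
  → #747A76

#396B4B, #747A76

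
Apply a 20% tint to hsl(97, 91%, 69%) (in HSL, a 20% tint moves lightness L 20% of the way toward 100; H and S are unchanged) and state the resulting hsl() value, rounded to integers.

hsl(97, 91%, 75%)

L moves 20% from 69 toward 100: 69 + 6.2 = 75.2 → 75.
H and S are unchanged.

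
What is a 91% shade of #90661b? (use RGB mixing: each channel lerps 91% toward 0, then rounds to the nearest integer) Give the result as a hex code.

#0d0902

#90661b is rgb(144, 102, 27).
Per channel, c → c + 0.91(0 − c):
  R: 144 − 131.04 = 12.96 → 13
  G: 102 − 92.82 = 9.18 → 9
  B: 27 − 24.57 = 2.43 → 2
rgb(13, 9, 2) = #0d0902.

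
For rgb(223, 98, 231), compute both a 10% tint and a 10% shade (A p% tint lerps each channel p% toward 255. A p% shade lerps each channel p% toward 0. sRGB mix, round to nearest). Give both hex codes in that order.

#e272e9, #c958d0

10% tint:
  R: 223 + 3.2 = 226.2 → 226
  G: 98 + 0.1×(255−98) = 98 + 15.7 = 113.7 → 114
  B: 231 + 0.1×(255−231) = 231 + 2.4 = 233.4 → 233
  → #e272e9
10% shade:
  R: 223 + 0.1×(0−223) = 223 − 22.3 = 200.7 → 201
  G: 98 − 9.8 = 88.2 → 88
  B: 231 + 0.1×(0−231) = 231 − 23.1 = 207.9 → 208
  → #c958d0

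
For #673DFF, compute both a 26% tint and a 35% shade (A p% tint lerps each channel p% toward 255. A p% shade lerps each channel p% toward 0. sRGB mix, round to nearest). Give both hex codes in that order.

#8F6FFF, #4328A6

#673DFF is rgb(103, 61, 255).
26% tint:
  R: 103 + 39.52 = 142.52 → 143
  G: 61 + 50.44 = 111.44 → 111
  B: 255 + 0.26×(255−255) = 255 + 0 = 255 → 255
  → #8F6FFF
35% shade:
  R: 103 + 0.35×(0−103) = 103 − 36.05 = 66.95 → 67
  G: 61 + 0.35×(0−61) = 61 − 21.35 = 39.65 → 40
  B: 255 − 89.25 = 165.75 → 166
  → #4328A6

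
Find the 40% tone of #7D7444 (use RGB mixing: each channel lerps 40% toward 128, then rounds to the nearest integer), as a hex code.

#7E795C

#7D7444 is rgb(125, 116, 68).
A 40% tone moves each channel 40% toward 128:
  R: 125 + 1.2 = 126.2 → 126
  G: 116 + 0.4×(128−116) = 116 + 4.8 = 120.8 → 121
  B: 68 + 0.4×(128−68) = 68 + 24 = 92 → 92
rgb(126, 121, 92) = #7E795C.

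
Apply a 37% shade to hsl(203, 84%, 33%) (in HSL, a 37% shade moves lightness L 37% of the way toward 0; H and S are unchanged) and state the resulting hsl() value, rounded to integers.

hsl(203, 84%, 21%)

L moves 37% from 33 toward 0: 33 − 12.21 = 20.79 → 21.
H and S are unchanged.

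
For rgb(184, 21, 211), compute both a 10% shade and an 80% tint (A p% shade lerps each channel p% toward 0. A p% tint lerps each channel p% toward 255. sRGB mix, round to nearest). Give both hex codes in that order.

#A613BE, #F1D0F6

10% shade:
  R: 184 − 18.4 = 165.6 → 166
  G: 21 − 2.1 = 18.9 → 19
  B: 211 − 21.1 = 189.9 → 190
  → #A613BE
80% tint:
  R: 184 + 0.8×(255−184) = 184 + 56.8 = 240.8 → 241
  G: 21 + 0.8×(255−21) = 21 + 187.2 = 208.2 → 208
  B: 211 + 35.2 = 246.2 → 246
  → #F1D0F6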